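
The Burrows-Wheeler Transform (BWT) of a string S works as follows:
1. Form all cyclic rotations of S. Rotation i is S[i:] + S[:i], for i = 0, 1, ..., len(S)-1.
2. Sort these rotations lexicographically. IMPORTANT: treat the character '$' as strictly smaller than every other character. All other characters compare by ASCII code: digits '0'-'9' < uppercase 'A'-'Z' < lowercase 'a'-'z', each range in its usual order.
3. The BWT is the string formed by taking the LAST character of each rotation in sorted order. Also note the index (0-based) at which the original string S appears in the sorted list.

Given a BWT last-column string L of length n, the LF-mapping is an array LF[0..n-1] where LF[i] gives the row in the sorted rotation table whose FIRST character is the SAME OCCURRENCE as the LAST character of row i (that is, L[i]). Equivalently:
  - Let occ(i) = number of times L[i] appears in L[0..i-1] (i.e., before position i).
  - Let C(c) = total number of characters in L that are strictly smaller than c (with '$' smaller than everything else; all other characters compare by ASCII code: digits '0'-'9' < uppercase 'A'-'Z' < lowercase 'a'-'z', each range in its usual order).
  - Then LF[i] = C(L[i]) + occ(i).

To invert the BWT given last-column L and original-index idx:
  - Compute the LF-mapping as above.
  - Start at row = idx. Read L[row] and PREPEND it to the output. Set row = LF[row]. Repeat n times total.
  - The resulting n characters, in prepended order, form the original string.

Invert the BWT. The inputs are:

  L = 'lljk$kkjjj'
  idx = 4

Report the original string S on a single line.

LF mapping: 8 9 1 5 0 6 7 2 3 4
Walk LF starting at row 4, prepending L[row]:
  step 1: row=4, L[4]='$', prepend. Next row=LF[4]=0
  step 2: row=0, L[0]='l', prepend. Next row=LF[0]=8
  step 3: row=8, L[8]='j', prepend. Next row=LF[8]=3
  step 4: row=3, L[3]='k', prepend. Next row=LF[3]=5
  step 5: row=5, L[5]='k', prepend. Next row=LF[5]=6
  step 6: row=6, L[6]='k', prepend. Next row=LF[6]=7
  step 7: row=7, L[7]='j', prepend. Next row=LF[7]=2
  step 8: row=2, L[2]='j', prepend. Next row=LF[2]=1
  step 9: row=1, L[1]='l', prepend. Next row=LF[1]=9
  step 10: row=9, L[9]='j', prepend. Next row=LF[9]=4
Reversed output: jljjkkkjl$

Answer: jljjkkkjl$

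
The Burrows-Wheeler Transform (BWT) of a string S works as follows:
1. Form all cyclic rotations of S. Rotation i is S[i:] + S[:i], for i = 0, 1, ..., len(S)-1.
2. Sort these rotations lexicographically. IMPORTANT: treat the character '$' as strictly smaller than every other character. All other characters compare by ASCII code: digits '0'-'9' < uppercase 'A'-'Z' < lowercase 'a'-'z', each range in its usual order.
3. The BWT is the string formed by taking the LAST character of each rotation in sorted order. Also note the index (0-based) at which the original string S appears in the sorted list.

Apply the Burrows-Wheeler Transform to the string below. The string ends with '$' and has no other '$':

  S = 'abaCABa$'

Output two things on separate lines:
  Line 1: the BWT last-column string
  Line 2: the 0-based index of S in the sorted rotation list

All 8 rotations (rotation i = S[i:]+S[:i]):
  rot[0] = abaCABa$
  rot[1] = baCABa$a
  rot[2] = aCABa$ab
  rot[3] = CABa$aba
  rot[4] = ABa$abaC
  rot[5] = Ba$abaCA
  rot[6] = a$abaCAB
  rot[7] = $abaCABa
Sorted (with $ < everything):
  sorted[0] = $abaCABa  (last char: 'a')
  sorted[1] = ABa$abaC  (last char: 'C')
  sorted[2] = Ba$abaCA  (last char: 'A')
  sorted[3] = CABa$aba  (last char: 'a')
  sorted[4] = a$abaCAB  (last char: 'B')
  sorted[5] = aCABa$ab  (last char: 'b')
  sorted[6] = abaCABa$  (last char: '$')
  sorted[7] = baCABa$a  (last char: 'a')
Last column: aCAaBb$a
Original string S is at sorted index 6

Answer: aCAaBb$a
6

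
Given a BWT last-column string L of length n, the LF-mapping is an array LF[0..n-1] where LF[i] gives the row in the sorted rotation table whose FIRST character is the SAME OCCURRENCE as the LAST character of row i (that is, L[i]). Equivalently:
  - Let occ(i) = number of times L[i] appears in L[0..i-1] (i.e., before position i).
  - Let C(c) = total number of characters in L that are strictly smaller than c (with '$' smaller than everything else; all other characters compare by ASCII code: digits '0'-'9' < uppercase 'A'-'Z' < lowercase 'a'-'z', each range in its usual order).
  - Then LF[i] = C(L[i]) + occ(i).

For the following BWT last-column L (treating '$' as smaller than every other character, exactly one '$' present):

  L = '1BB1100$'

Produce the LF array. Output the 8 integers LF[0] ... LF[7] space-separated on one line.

Char counts: '$':1, '0':2, '1':3, 'B':2
C (first-col start): C('$')=0, C('0')=1, C('1')=3, C('B')=6
L[0]='1': occ=0, LF[0]=C('1')+0=3+0=3
L[1]='B': occ=0, LF[1]=C('B')+0=6+0=6
L[2]='B': occ=1, LF[2]=C('B')+1=6+1=7
L[3]='1': occ=1, LF[3]=C('1')+1=3+1=4
L[4]='1': occ=2, LF[4]=C('1')+2=3+2=5
L[5]='0': occ=0, LF[5]=C('0')+0=1+0=1
L[6]='0': occ=1, LF[6]=C('0')+1=1+1=2
L[7]='$': occ=0, LF[7]=C('$')+0=0+0=0

Answer: 3 6 7 4 5 1 2 0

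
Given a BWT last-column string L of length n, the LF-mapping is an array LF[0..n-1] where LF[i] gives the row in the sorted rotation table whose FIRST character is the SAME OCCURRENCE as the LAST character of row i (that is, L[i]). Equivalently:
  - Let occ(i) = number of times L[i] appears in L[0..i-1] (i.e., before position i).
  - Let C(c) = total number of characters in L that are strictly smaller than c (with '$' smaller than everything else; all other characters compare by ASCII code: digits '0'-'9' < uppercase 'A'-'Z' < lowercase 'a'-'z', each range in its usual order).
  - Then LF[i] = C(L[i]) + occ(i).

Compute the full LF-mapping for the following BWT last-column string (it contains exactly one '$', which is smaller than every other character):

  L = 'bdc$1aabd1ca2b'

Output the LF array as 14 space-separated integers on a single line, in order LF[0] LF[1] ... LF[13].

Char counts: '$':1, '1':2, '2':1, 'a':3, 'b':3, 'c':2, 'd':2
C (first-col start): C('$')=0, C('1')=1, C('2')=3, C('a')=4, C('b')=7, C('c')=10, C('d')=12
L[0]='b': occ=0, LF[0]=C('b')+0=7+0=7
L[1]='d': occ=0, LF[1]=C('d')+0=12+0=12
L[2]='c': occ=0, LF[2]=C('c')+0=10+0=10
L[3]='$': occ=0, LF[3]=C('$')+0=0+0=0
L[4]='1': occ=0, LF[4]=C('1')+0=1+0=1
L[5]='a': occ=0, LF[5]=C('a')+0=4+0=4
L[6]='a': occ=1, LF[6]=C('a')+1=4+1=5
L[7]='b': occ=1, LF[7]=C('b')+1=7+1=8
L[8]='d': occ=1, LF[8]=C('d')+1=12+1=13
L[9]='1': occ=1, LF[9]=C('1')+1=1+1=2
L[10]='c': occ=1, LF[10]=C('c')+1=10+1=11
L[11]='a': occ=2, LF[11]=C('a')+2=4+2=6
L[12]='2': occ=0, LF[12]=C('2')+0=3+0=3
L[13]='b': occ=2, LF[13]=C('b')+2=7+2=9

Answer: 7 12 10 0 1 4 5 8 13 2 11 6 3 9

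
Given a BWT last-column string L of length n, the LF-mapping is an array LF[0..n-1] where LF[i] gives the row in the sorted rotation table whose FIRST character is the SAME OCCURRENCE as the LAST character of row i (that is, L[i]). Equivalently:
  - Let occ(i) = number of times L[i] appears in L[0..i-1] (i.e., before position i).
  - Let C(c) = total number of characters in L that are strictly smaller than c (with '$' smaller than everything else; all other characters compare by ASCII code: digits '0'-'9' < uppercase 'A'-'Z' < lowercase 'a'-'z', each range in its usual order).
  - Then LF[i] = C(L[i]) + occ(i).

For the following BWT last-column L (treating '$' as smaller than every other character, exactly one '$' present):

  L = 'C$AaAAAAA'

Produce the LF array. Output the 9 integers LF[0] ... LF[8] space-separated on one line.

Char counts: '$':1, 'A':6, 'C':1, 'a':1
C (first-col start): C('$')=0, C('A')=1, C('C')=7, C('a')=8
L[0]='C': occ=0, LF[0]=C('C')+0=7+0=7
L[1]='$': occ=0, LF[1]=C('$')+0=0+0=0
L[2]='A': occ=0, LF[2]=C('A')+0=1+0=1
L[3]='a': occ=0, LF[3]=C('a')+0=8+0=8
L[4]='A': occ=1, LF[4]=C('A')+1=1+1=2
L[5]='A': occ=2, LF[5]=C('A')+2=1+2=3
L[6]='A': occ=3, LF[6]=C('A')+3=1+3=4
L[7]='A': occ=4, LF[7]=C('A')+4=1+4=5
L[8]='A': occ=5, LF[8]=C('A')+5=1+5=6

Answer: 7 0 1 8 2 3 4 5 6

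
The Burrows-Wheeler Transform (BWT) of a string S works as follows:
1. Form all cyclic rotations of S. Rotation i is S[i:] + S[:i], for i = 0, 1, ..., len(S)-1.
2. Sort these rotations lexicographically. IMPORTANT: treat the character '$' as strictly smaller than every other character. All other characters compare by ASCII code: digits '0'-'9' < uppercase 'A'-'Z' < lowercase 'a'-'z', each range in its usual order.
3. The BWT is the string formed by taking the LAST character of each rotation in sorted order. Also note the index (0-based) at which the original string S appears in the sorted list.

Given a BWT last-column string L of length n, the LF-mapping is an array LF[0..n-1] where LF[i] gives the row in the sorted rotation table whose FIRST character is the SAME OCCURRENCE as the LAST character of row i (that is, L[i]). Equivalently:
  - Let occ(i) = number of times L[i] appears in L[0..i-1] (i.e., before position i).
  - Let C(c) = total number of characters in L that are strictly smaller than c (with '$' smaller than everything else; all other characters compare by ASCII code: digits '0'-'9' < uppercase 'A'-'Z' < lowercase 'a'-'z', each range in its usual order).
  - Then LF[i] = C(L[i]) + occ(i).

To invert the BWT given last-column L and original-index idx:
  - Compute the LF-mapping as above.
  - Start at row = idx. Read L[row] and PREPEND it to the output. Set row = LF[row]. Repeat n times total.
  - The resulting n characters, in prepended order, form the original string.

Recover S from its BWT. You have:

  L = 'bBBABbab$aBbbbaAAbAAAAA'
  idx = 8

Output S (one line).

Answer: AbbAbBAbAbaAbBBAaaBAAb$

Derivation:
LF mapping: 16 9 10 1 11 17 13 18 0 14 12 19 20 21 15 2 3 22 4 5 6 7 8
Walk LF starting at row 8, prepending L[row]:
  step 1: row=8, L[8]='$', prepend. Next row=LF[8]=0
  step 2: row=0, L[0]='b', prepend. Next row=LF[0]=16
  step 3: row=16, L[16]='A', prepend. Next row=LF[16]=3
  step 4: row=3, L[3]='A', prepend. Next row=LF[3]=1
  step 5: row=1, L[1]='B', prepend. Next row=LF[1]=9
  step 6: row=9, L[9]='a', prepend. Next row=LF[9]=14
  step 7: row=14, L[14]='a', prepend. Next row=LF[14]=15
  step 8: row=15, L[15]='A', prepend. Next row=LF[15]=2
  step 9: row=2, L[2]='B', prepend. Next row=LF[2]=10
  step 10: row=10, L[10]='B', prepend. Next row=LF[10]=12
  step 11: row=12, L[12]='b', prepend. Next row=LF[12]=20
  step 12: row=20, L[20]='A', prepend. Next row=LF[20]=6
  step 13: row=6, L[6]='a', prepend. Next row=LF[6]=13
  step 14: row=13, L[13]='b', prepend. Next row=LF[13]=21
  step 15: row=21, L[21]='A', prepend. Next row=LF[21]=7
  step 16: row=7, L[7]='b', prepend. Next row=LF[7]=18
  step 17: row=18, L[18]='A', prepend. Next row=LF[18]=4
  step 18: row=4, L[4]='B', prepend. Next row=LF[4]=11
  step 19: row=11, L[11]='b', prepend. Next row=LF[11]=19
  step 20: row=19, L[19]='A', prepend. Next row=LF[19]=5
  step 21: row=5, L[5]='b', prepend. Next row=LF[5]=17
  step 22: row=17, L[17]='b', prepend. Next row=LF[17]=22
  step 23: row=22, L[22]='A', prepend. Next row=LF[22]=8
Reversed output: AbbAbBAbAbaAbBBAaaBAAb$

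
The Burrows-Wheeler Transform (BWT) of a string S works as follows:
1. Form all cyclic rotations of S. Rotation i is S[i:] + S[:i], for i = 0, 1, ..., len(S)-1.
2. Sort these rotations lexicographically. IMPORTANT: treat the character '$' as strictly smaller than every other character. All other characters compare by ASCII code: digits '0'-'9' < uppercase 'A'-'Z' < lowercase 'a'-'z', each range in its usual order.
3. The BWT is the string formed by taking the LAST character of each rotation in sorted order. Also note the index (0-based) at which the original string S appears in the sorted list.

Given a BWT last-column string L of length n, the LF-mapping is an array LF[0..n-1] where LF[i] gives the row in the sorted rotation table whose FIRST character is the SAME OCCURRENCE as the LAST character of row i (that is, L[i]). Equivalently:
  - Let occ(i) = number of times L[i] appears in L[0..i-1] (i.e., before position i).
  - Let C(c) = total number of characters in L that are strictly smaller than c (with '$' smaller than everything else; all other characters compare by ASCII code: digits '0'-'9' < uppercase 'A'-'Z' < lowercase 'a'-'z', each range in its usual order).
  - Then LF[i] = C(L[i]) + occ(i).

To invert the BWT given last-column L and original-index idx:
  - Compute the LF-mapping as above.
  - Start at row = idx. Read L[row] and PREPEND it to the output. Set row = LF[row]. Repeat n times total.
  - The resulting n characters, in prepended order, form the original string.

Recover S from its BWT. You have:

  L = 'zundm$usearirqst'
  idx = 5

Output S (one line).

LF mapping: 15 13 6 2 5 0 14 10 3 1 8 4 9 7 11 12
Walk LF starting at row 5, prepending L[row]:
  step 1: row=5, L[5]='$', prepend. Next row=LF[5]=0
  step 2: row=0, L[0]='z', prepend. Next row=LF[0]=15
  step 3: row=15, L[15]='t', prepend. Next row=LF[15]=12
  step 4: row=12, L[12]='r', prepend. Next row=LF[12]=9
  step 5: row=9, L[9]='a', prepend. Next row=LF[9]=1
  step 6: row=1, L[1]='u', prepend. Next row=LF[1]=13
  step 7: row=13, L[13]='q', prepend. Next row=LF[13]=7
  step 8: row=7, L[7]='s', prepend. Next row=LF[7]=10
  step 9: row=10, L[10]='r', prepend. Next row=LF[10]=8
  step 10: row=8, L[8]='e', prepend. Next row=LF[8]=3
  step 11: row=3, L[3]='d', prepend. Next row=LF[3]=2
  step 12: row=2, L[2]='n', prepend. Next row=LF[2]=6
  step 13: row=6, L[6]='u', prepend. Next row=LF[6]=14
  step 14: row=14, L[14]='s', prepend. Next row=LF[14]=11
  step 15: row=11, L[11]='i', prepend. Next row=LF[11]=4
  step 16: row=4, L[4]='m', prepend. Next row=LF[4]=5
Reversed output: misundersquartz$

Answer: misundersquartz$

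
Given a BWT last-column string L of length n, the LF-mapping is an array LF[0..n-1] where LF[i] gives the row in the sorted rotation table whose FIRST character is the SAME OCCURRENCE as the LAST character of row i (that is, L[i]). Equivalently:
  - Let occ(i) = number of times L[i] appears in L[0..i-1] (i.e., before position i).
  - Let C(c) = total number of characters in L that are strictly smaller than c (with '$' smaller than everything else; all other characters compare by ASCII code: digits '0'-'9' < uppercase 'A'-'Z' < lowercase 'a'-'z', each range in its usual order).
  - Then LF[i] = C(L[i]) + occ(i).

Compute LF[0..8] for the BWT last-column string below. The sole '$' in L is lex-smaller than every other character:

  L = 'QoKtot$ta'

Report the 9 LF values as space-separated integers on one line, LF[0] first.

Char counts: '$':1, 'K':1, 'Q':1, 'a':1, 'o':2, 't':3
C (first-col start): C('$')=0, C('K')=1, C('Q')=2, C('a')=3, C('o')=4, C('t')=6
L[0]='Q': occ=0, LF[0]=C('Q')+0=2+0=2
L[1]='o': occ=0, LF[1]=C('o')+0=4+0=4
L[2]='K': occ=0, LF[2]=C('K')+0=1+0=1
L[3]='t': occ=0, LF[3]=C('t')+0=6+0=6
L[4]='o': occ=1, LF[4]=C('o')+1=4+1=5
L[5]='t': occ=1, LF[5]=C('t')+1=6+1=7
L[6]='$': occ=0, LF[6]=C('$')+0=0+0=0
L[7]='t': occ=2, LF[7]=C('t')+2=6+2=8
L[8]='a': occ=0, LF[8]=C('a')+0=3+0=3

Answer: 2 4 1 6 5 7 0 8 3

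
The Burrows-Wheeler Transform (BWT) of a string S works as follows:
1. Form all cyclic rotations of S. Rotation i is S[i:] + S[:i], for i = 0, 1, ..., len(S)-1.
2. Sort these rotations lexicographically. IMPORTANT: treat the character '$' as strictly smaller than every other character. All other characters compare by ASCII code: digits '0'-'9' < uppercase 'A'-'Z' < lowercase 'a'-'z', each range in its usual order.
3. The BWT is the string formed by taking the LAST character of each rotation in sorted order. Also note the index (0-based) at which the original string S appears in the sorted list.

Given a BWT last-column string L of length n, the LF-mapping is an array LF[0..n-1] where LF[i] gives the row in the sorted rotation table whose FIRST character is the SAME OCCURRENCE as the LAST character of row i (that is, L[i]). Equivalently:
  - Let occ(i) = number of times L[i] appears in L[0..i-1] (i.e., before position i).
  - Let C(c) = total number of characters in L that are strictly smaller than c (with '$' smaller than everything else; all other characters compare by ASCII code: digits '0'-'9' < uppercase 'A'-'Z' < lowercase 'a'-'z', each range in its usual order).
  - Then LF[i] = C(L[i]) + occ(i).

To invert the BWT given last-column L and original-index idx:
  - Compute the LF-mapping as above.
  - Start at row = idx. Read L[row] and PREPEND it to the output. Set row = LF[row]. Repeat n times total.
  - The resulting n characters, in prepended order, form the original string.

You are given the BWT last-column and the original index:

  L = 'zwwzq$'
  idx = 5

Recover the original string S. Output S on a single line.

Answer: zwwqz$

Derivation:
LF mapping: 4 2 3 5 1 0
Walk LF starting at row 5, prepending L[row]:
  step 1: row=5, L[5]='$', prepend. Next row=LF[5]=0
  step 2: row=0, L[0]='z', prepend. Next row=LF[0]=4
  step 3: row=4, L[4]='q', prepend. Next row=LF[4]=1
  step 4: row=1, L[1]='w', prepend. Next row=LF[1]=2
  step 5: row=2, L[2]='w', prepend. Next row=LF[2]=3
  step 6: row=3, L[3]='z', prepend. Next row=LF[3]=5
Reversed output: zwwqz$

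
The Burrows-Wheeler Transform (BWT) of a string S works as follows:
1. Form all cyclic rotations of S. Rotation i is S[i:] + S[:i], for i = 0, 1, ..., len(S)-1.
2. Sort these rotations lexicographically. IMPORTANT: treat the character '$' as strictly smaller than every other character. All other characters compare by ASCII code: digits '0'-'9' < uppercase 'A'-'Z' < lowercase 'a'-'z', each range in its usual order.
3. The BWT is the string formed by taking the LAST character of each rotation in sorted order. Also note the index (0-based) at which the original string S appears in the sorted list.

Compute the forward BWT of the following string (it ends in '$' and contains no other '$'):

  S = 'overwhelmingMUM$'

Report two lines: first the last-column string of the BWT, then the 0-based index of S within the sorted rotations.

All 16 rotations (rotation i = S[i:]+S[:i]):
  rot[0] = overwhelmingMUM$
  rot[1] = verwhelmingMUM$o
  rot[2] = erwhelmingMUM$ov
  rot[3] = rwhelmingMUM$ove
  rot[4] = whelmingMUM$over
  rot[5] = helmingMUM$overw
  rot[6] = elmingMUM$overwh
  rot[7] = lmingMUM$overwhe
  rot[8] = mingMUM$overwhel
  rot[9] = ingMUM$overwhelm
  rot[10] = ngMUM$overwhelmi
  rot[11] = gMUM$overwhelmin
  rot[12] = MUM$overwhelming
  rot[13] = UM$overwhelmingM
  rot[14] = M$overwhelmingMU
  rot[15] = $overwhelmingMUM
Sorted (with $ < everything):
  sorted[0] = $overwhelmingMUM  (last char: 'M')
  sorted[1] = M$overwhelmingMU  (last char: 'U')
  sorted[2] = MUM$overwhelming  (last char: 'g')
  sorted[3] = UM$overwhelmingM  (last char: 'M')
  sorted[4] = elmingMUM$overwh  (last char: 'h')
  sorted[5] = erwhelmingMUM$ov  (last char: 'v')
  sorted[6] = gMUM$overwhelmin  (last char: 'n')
  sorted[7] = helmingMUM$overw  (last char: 'w')
  sorted[8] = ingMUM$overwhelm  (last char: 'm')
  sorted[9] = lmingMUM$overwhe  (last char: 'e')
  sorted[10] = mingMUM$overwhel  (last char: 'l')
  sorted[11] = ngMUM$overwhelmi  (last char: 'i')
  sorted[12] = overwhelmingMUM$  (last char: '$')
  sorted[13] = rwhelmingMUM$ove  (last char: 'e')
  sorted[14] = verwhelmingMUM$o  (last char: 'o')
  sorted[15] = whelmingMUM$over  (last char: 'r')
Last column: MUgMhvnwmeli$eor
Original string S is at sorted index 12

Answer: MUgMhvnwmeli$eor
12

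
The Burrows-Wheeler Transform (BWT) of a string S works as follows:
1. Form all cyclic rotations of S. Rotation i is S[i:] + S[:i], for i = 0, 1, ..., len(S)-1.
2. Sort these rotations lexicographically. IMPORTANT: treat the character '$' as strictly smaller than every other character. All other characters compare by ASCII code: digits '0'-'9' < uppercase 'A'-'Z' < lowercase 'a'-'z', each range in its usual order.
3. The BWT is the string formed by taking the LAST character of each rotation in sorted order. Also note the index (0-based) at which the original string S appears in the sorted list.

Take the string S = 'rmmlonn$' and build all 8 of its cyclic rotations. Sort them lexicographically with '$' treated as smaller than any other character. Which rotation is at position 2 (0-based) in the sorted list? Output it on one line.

All 8 rotations (rotation i = S[i:]+S[:i]):
  rot[0] = rmmlonn$
  rot[1] = mmlonn$r
  rot[2] = mlonn$rm
  rot[3] = lonn$rmm
  rot[4] = onn$rmml
  rot[5] = nn$rmmlo
  rot[6] = n$rmmlon
  rot[7] = $rmmlonn
Sorted (with $ < everything):
  sorted[0] = $rmmlonn
  sorted[1] = lonn$rmm
  sorted[2] = mlonn$rm
  sorted[3] = mmlonn$r
  sorted[4] = n$rmmlon
  sorted[5] = nn$rmmlo
  sorted[6] = onn$rmml
  sorted[7] = rmmlonn$
sorted[2] = mlonn$rm

Answer: mlonn$rm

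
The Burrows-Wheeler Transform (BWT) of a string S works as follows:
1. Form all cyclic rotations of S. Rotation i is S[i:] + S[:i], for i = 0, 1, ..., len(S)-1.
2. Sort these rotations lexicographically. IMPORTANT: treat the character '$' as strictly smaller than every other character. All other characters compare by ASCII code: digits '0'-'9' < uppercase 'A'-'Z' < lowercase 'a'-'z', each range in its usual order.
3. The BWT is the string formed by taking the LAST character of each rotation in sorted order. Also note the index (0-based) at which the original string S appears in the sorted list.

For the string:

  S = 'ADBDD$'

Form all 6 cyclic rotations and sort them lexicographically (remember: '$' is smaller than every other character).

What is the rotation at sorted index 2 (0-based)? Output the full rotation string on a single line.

All 6 rotations (rotation i = S[i:]+S[:i]):
  rot[0] = ADBDD$
  rot[1] = DBDD$A
  rot[2] = BDD$AD
  rot[3] = DD$ADB
  rot[4] = D$ADBD
  rot[5] = $ADBDD
Sorted (with $ < everything):
  sorted[0] = $ADBDD
  sorted[1] = ADBDD$
  sorted[2] = BDD$AD
  sorted[3] = D$ADBD
  sorted[4] = DBDD$A
  sorted[5] = DD$ADB
sorted[2] = BDD$AD

Answer: BDD$AD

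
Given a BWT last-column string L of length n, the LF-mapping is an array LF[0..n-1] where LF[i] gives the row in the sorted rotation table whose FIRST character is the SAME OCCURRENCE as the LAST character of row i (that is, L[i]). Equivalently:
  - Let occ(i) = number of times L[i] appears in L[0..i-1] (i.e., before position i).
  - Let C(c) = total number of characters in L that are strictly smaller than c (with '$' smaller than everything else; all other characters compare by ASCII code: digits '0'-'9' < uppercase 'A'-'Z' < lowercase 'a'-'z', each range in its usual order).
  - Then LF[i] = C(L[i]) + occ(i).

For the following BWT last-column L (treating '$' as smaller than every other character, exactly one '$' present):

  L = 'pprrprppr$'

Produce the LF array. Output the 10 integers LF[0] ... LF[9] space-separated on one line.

Char counts: '$':1, 'p':5, 'r':4
C (first-col start): C('$')=0, C('p')=1, C('r')=6
L[0]='p': occ=0, LF[0]=C('p')+0=1+0=1
L[1]='p': occ=1, LF[1]=C('p')+1=1+1=2
L[2]='r': occ=0, LF[2]=C('r')+0=6+0=6
L[3]='r': occ=1, LF[3]=C('r')+1=6+1=7
L[4]='p': occ=2, LF[4]=C('p')+2=1+2=3
L[5]='r': occ=2, LF[5]=C('r')+2=6+2=8
L[6]='p': occ=3, LF[6]=C('p')+3=1+3=4
L[7]='p': occ=4, LF[7]=C('p')+4=1+4=5
L[8]='r': occ=3, LF[8]=C('r')+3=6+3=9
L[9]='$': occ=0, LF[9]=C('$')+0=0+0=0

Answer: 1 2 6 7 3 8 4 5 9 0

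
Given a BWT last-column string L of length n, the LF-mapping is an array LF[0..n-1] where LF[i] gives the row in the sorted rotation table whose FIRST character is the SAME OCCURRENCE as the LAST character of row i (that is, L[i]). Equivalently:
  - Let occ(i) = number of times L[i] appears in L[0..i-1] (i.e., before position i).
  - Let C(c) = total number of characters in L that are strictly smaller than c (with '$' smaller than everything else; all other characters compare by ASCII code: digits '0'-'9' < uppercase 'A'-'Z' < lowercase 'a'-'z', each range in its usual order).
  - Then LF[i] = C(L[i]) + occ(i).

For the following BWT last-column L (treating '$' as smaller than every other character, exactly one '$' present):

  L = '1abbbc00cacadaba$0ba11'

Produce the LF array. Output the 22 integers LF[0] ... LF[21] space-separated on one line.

Char counts: '$':1, '0':3, '1':3, 'a':6, 'b':5, 'c':3, 'd':1
C (first-col start): C('$')=0, C('0')=1, C('1')=4, C('a')=7, C('b')=13, C('c')=18, C('d')=21
L[0]='1': occ=0, LF[0]=C('1')+0=4+0=4
L[1]='a': occ=0, LF[1]=C('a')+0=7+0=7
L[2]='b': occ=0, LF[2]=C('b')+0=13+0=13
L[3]='b': occ=1, LF[3]=C('b')+1=13+1=14
L[4]='b': occ=2, LF[4]=C('b')+2=13+2=15
L[5]='c': occ=0, LF[5]=C('c')+0=18+0=18
L[6]='0': occ=0, LF[6]=C('0')+0=1+0=1
L[7]='0': occ=1, LF[7]=C('0')+1=1+1=2
L[8]='c': occ=1, LF[8]=C('c')+1=18+1=19
L[9]='a': occ=1, LF[9]=C('a')+1=7+1=8
L[10]='c': occ=2, LF[10]=C('c')+2=18+2=20
L[11]='a': occ=2, LF[11]=C('a')+2=7+2=9
L[12]='d': occ=0, LF[12]=C('d')+0=21+0=21
L[13]='a': occ=3, LF[13]=C('a')+3=7+3=10
L[14]='b': occ=3, LF[14]=C('b')+3=13+3=16
L[15]='a': occ=4, LF[15]=C('a')+4=7+4=11
L[16]='$': occ=0, LF[16]=C('$')+0=0+0=0
L[17]='0': occ=2, LF[17]=C('0')+2=1+2=3
L[18]='b': occ=4, LF[18]=C('b')+4=13+4=17
L[19]='a': occ=5, LF[19]=C('a')+5=7+5=12
L[20]='1': occ=1, LF[20]=C('1')+1=4+1=5
L[21]='1': occ=2, LF[21]=C('1')+2=4+2=6

Answer: 4 7 13 14 15 18 1 2 19 8 20 9 21 10 16 11 0 3 17 12 5 6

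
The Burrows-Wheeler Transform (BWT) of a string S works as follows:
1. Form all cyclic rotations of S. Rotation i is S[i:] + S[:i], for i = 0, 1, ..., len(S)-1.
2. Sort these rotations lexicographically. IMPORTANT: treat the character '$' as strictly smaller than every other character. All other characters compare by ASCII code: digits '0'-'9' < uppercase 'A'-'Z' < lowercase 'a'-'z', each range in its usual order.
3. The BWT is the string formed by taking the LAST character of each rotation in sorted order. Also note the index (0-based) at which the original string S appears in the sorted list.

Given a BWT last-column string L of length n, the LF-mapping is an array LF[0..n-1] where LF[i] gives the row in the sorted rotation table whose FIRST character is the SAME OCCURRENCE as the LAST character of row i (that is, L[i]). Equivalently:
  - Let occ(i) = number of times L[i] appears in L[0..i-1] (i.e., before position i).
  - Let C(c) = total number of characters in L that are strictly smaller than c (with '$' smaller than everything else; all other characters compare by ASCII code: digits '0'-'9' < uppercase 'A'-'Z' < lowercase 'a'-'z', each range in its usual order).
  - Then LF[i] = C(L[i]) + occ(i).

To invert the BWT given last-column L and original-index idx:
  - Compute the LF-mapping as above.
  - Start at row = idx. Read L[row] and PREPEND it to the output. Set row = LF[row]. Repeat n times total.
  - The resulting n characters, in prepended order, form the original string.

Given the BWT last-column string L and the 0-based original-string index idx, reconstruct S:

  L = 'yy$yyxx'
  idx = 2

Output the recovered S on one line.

LF mapping: 3 4 0 5 6 1 2
Walk LF starting at row 2, prepending L[row]:
  step 1: row=2, L[2]='$', prepend. Next row=LF[2]=0
  step 2: row=0, L[0]='y', prepend. Next row=LF[0]=3
  step 3: row=3, L[3]='y', prepend. Next row=LF[3]=5
  step 4: row=5, L[5]='x', prepend. Next row=LF[5]=1
  step 5: row=1, L[1]='y', prepend. Next row=LF[1]=4
  step 6: row=4, L[4]='y', prepend. Next row=LF[4]=6
  step 7: row=6, L[6]='x', prepend. Next row=LF[6]=2
Reversed output: xyyxyy$

Answer: xyyxyy$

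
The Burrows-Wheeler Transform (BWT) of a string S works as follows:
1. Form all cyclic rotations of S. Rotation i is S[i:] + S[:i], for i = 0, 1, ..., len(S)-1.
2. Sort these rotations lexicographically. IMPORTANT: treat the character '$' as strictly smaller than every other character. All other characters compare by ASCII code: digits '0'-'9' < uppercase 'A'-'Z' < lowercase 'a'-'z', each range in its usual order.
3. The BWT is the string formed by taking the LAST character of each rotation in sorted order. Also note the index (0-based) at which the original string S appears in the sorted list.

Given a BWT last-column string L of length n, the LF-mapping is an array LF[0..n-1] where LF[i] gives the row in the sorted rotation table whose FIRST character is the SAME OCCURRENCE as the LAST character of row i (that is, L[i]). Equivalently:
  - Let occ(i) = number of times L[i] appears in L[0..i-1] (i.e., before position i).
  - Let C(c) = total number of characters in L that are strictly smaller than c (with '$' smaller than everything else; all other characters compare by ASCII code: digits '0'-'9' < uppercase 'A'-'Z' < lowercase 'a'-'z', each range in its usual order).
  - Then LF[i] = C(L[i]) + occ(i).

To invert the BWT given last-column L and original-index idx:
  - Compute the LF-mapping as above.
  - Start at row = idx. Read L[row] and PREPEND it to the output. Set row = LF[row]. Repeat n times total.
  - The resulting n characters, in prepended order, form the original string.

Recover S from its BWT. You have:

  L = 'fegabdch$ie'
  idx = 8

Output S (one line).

Answer: gbdeaceihf$

Derivation:
LF mapping: 7 5 8 1 2 4 3 9 0 10 6
Walk LF starting at row 8, prepending L[row]:
  step 1: row=8, L[8]='$', prepend. Next row=LF[8]=0
  step 2: row=0, L[0]='f', prepend. Next row=LF[0]=7
  step 3: row=7, L[7]='h', prepend. Next row=LF[7]=9
  step 4: row=9, L[9]='i', prepend. Next row=LF[9]=10
  step 5: row=10, L[10]='e', prepend. Next row=LF[10]=6
  step 6: row=6, L[6]='c', prepend. Next row=LF[6]=3
  step 7: row=3, L[3]='a', prepend. Next row=LF[3]=1
  step 8: row=1, L[1]='e', prepend. Next row=LF[1]=5
  step 9: row=5, L[5]='d', prepend. Next row=LF[5]=4
  step 10: row=4, L[4]='b', prepend. Next row=LF[4]=2
  step 11: row=2, L[2]='g', prepend. Next row=LF[2]=8
Reversed output: gbdeaceihf$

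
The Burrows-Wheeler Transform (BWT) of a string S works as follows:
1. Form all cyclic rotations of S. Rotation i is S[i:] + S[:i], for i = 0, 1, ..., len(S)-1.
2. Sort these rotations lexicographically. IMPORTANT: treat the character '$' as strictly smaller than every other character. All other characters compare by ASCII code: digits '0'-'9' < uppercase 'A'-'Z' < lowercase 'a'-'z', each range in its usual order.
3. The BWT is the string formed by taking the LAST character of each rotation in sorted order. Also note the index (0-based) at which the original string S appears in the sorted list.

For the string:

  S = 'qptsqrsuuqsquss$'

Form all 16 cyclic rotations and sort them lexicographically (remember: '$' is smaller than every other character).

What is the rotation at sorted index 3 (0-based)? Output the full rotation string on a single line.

Answer: qrsuuqsquss$qpts

Derivation:
All 16 rotations (rotation i = S[i:]+S[:i]):
  rot[0] = qptsqrsuuqsquss$
  rot[1] = ptsqrsuuqsquss$q
  rot[2] = tsqrsuuqsquss$qp
  rot[3] = sqrsuuqsquss$qpt
  rot[4] = qrsuuqsquss$qpts
  rot[5] = rsuuqsquss$qptsq
  rot[6] = suuqsquss$qptsqr
  rot[7] = uuqsquss$qptsqrs
  rot[8] = uqsquss$qptsqrsu
  rot[9] = qsquss$qptsqrsuu
  rot[10] = squss$qptsqrsuuq
  rot[11] = quss$qptsqrsuuqs
  rot[12] = uss$qptsqrsuuqsq
  rot[13] = ss$qptsqrsuuqsqu
  rot[14] = s$qptsqrsuuqsqus
  rot[15] = $qptsqrsuuqsquss
Sorted (with $ < everything):
  sorted[0] = $qptsqrsuuqsquss
  sorted[1] = ptsqrsuuqsquss$q
  sorted[2] = qptsqrsuuqsquss$
  sorted[3] = qrsuuqsquss$qpts
  sorted[4] = qsquss$qptsqrsuu
  sorted[5] = quss$qptsqrsuuqs
  sorted[6] = rsuuqsquss$qptsq
  sorted[7] = s$qptsqrsuuqsqus
  sorted[8] = sqrsuuqsquss$qpt
  sorted[9] = squss$qptsqrsuuq
  sorted[10] = ss$qptsqrsuuqsqu
  sorted[11] = suuqsquss$qptsqr
  sorted[12] = tsqrsuuqsquss$qp
  sorted[13] = uqsquss$qptsqrsu
  sorted[14] = uss$qptsqrsuuqsq
  sorted[15] = uuqsquss$qptsqrs
sorted[3] = qrsuuqsquss$qpts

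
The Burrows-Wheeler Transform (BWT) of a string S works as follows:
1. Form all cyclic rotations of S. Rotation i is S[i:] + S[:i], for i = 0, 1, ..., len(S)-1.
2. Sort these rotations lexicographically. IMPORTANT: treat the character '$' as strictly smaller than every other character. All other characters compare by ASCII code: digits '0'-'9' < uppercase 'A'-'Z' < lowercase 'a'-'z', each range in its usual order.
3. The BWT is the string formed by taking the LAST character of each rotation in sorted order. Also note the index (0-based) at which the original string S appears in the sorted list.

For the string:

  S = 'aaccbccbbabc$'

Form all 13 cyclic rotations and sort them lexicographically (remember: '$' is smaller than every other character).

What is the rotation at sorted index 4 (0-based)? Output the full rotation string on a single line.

All 13 rotations (rotation i = S[i:]+S[:i]):
  rot[0] = aaccbccbbabc$
  rot[1] = accbccbbabc$a
  rot[2] = ccbccbbabc$aa
  rot[3] = cbccbbabc$aac
  rot[4] = bccbbabc$aacc
  rot[5] = ccbbabc$aaccb
  rot[6] = cbbabc$aaccbc
  rot[7] = bbabc$aaccbcc
  rot[8] = babc$aaccbccb
  rot[9] = abc$aaccbccbb
  rot[10] = bc$aaccbccbba
  rot[11] = c$aaccbccbbab
  rot[12] = $aaccbccbbabc
Sorted (with $ < everything):
  sorted[0] = $aaccbccbbabc
  sorted[1] = aaccbccbbabc$
  sorted[2] = abc$aaccbccbb
  sorted[3] = accbccbbabc$a
  sorted[4] = babc$aaccbccb
  sorted[5] = bbabc$aaccbcc
  sorted[6] = bc$aaccbccbba
  sorted[7] = bccbbabc$aacc
  sorted[8] = c$aaccbccbbab
  sorted[9] = cbbabc$aaccbc
  sorted[10] = cbccbbabc$aac
  sorted[11] = ccbbabc$aaccb
  sorted[12] = ccbccbbabc$aa
sorted[4] = babc$aaccbccb

Answer: babc$aaccbccb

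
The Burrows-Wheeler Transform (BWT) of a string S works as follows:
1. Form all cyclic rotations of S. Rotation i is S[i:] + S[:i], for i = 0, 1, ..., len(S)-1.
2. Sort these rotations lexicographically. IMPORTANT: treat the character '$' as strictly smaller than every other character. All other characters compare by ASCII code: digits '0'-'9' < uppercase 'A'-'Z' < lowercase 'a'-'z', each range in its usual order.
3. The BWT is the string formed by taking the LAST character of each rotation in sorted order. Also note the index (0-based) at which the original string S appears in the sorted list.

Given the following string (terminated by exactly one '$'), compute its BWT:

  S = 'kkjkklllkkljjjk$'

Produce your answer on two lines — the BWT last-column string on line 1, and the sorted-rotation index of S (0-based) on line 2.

All 16 rotations (rotation i = S[i:]+S[:i]):
  rot[0] = kkjkklllkkljjjk$
  rot[1] = kjkklllkkljjjk$k
  rot[2] = jkklllkkljjjk$kk
  rot[3] = kklllkkljjjk$kkj
  rot[4] = klllkkljjjk$kkjk
  rot[5] = lllkkljjjk$kkjkk
  rot[6] = llkkljjjk$kkjkkl
  rot[7] = lkkljjjk$kkjkkll
  rot[8] = kkljjjk$kkjkklll
  rot[9] = kljjjk$kkjkklllk
  rot[10] = ljjjk$kkjkklllkk
  rot[11] = jjjk$kkjkklllkkl
  rot[12] = jjk$kkjkklllkklj
  rot[13] = jk$kkjkklllkkljj
  rot[14] = k$kkjkklllkkljjj
  rot[15] = $kkjkklllkkljjjk
Sorted (with $ < everything):
  sorted[0] = $kkjkklllkkljjjk  (last char: 'k')
  sorted[1] = jjjk$kkjkklllkkl  (last char: 'l')
  sorted[2] = jjk$kkjkklllkklj  (last char: 'j')
  sorted[3] = jk$kkjkklllkkljj  (last char: 'j')
  sorted[4] = jkklllkkljjjk$kk  (last char: 'k')
  sorted[5] = k$kkjkklllkkljjj  (last char: 'j')
  sorted[6] = kjkklllkkljjjk$k  (last char: 'k')
  sorted[7] = kkjkklllkkljjjk$  (last char: '$')
  sorted[8] = kkljjjk$kkjkklll  (last char: 'l')
  sorted[9] = kklllkkljjjk$kkj  (last char: 'j')
  sorted[10] = kljjjk$kkjkklllk  (last char: 'k')
  sorted[11] = klllkkljjjk$kkjk  (last char: 'k')
  sorted[12] = ljjjk$kkjkklllkk  (last char: 'k')
  sorted[13] = lkkljjjk$kkjkkll  (last char: 'l')
  sorted[14] = llkkljjjk$kkjkkl  (last char: 'l')
  sorted[15] = lllkkljjjk$kkjkk  (last char: 'k')
Last column: kljjkjk$ljkkkllk
Original string S is at sorted index 7

Answer: kljjkjk$ljkkkllk
7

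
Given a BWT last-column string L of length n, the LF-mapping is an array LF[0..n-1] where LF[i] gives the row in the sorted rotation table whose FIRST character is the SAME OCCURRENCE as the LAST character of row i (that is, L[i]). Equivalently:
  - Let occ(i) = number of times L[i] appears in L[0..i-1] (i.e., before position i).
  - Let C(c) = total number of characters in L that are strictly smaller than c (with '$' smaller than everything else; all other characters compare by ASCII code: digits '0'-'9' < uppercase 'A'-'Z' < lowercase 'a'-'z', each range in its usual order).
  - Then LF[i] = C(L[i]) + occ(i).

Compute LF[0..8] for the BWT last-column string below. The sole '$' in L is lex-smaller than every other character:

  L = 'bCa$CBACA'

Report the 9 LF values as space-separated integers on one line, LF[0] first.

Char counts: '$':1, 'A':2, 'B':1, 'C':3, 'a':1, 'b':1
C (first-col start): C('$')=0, C('A')=1, C('B')=3, C('C')=4, C('a')=7, C('b')=8
L[0]='b': occ=0, LF[0]=C('b')+0=8+0=8
L[1]='C': occ=0, LF[1]=C('C')+0=4+0=4
L[2]='a': occ=0, LF[2]=C('a')+0=7+0=7
L[3]='$': occ=0, LF[3]=C('$')+0=0+0=0
L[4]='C': occ=1, LF[4]=C('C')+1=4+1=5
L[5]='B': occ=0, LF[5]=C('B')+0=3+0=3
L[6]='A': occ=0, LF[6]=C('A')+0=1+0=1
L[7]='C': occ=2, LF[7]=C('C')+2=4+2=6
L[8]='A': occ=1, LF[8]=C('A')+1=1+1=2

Answer: 8 4 7 0 5 3 1 6 2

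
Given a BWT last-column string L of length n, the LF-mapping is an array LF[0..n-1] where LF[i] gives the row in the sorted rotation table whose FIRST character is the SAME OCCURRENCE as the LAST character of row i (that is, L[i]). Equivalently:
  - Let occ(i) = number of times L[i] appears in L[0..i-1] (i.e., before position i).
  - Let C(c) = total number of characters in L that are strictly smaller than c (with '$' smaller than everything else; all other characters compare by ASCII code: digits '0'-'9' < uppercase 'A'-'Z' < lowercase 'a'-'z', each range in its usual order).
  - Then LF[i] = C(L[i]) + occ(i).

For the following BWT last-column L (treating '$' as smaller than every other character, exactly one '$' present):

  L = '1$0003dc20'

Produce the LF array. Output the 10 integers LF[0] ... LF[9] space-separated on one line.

Answer: 5 0 1 2 3 7 9 8 6 4

Derivation:
Char counts: '$':1, '0':4, '1':1, '2':1, '3':1, 'c':1, 'd':1
C (first-col start): C('$')=0, C('0')=1, C('1')=5, C('2')=6, C('3')=7, C('c')=8, C('d')=9
L[0]='1': occ=0, LF[0]=C('1')+0=5+0=5
L[1]='$': occ=0, LF[1]=C('$')+0=0+0=0
L[2]='0': occ=0, LF[2]=C('0')+0=1+0=1
L[3]='0': occ=1, LF[3]=C('0')+1=1+1=2
L[4]='0': occ=2, LF[4]=C('0')+2=1+2=3
L[5]='3': occ=0, LF[5]=C('3')+0=7+0=7
L[6]='d': occ=0, LF[6]=C('d')+0=9+0=9
L[7]='c': occ=0, LF[7]=C('c')+0=8+0=8
L[8]='2': occ=0, LF[8]=C('2')+0=6+0=6
L[9]='0': occ=3, LF[9]=C('0')+3=1+3=4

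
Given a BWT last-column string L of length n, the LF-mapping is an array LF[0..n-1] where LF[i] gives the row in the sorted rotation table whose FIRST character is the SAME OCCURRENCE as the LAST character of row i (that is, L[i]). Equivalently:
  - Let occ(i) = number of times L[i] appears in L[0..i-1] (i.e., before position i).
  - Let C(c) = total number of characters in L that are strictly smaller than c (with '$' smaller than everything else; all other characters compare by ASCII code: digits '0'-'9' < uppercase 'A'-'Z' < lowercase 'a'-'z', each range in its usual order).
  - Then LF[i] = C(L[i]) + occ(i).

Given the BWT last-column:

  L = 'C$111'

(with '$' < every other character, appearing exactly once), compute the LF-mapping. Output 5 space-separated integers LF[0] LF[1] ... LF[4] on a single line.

Answer: 4 0 1 2 3

Derivation:
Char counts: '$':1, '1':3, 'C':1
C (first-col start): C('$')=0, C('1')=1, C('C')=4
L[0]='C': occ=0, LF[0]=C('C')+0=4+0=4
L[1]='$': occ=0, LF[1]=C('$')+0=0+0=0
L[2]='1': occ=0, LF[2]=C('1')+0=1+0=1
L[3]='1': occ=1, LF[3]=C('1')+1=1+1=2
L[4]='1': occ=2, LF[4]=C('1')+2=1+2=3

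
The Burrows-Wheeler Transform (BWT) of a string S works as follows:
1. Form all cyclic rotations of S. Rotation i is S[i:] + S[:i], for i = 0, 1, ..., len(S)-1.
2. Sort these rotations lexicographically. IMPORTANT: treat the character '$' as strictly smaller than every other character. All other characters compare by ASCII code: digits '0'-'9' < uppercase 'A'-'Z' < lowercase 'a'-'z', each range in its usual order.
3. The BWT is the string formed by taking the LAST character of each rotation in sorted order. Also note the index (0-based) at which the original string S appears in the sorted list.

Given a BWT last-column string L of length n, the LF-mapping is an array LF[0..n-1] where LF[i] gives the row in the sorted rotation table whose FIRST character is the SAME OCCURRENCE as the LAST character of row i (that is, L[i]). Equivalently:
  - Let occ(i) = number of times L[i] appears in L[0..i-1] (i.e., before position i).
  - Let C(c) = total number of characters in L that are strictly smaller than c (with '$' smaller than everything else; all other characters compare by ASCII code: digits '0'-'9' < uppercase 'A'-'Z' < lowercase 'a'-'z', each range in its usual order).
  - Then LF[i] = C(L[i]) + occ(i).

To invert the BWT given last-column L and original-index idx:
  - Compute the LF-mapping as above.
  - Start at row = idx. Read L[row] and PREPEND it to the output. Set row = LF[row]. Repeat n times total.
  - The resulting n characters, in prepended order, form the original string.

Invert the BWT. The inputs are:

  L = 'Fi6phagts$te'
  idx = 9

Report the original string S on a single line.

Answer: spaghetti6F$

Derivation:
LF mapping: 2 7 1 8 6 3 5 10 9 0 11 4
Walk LF starting at row 9, prepending L[row]:
  step 1: row=9, L[9]='$', prepend. Next row=LF[9]=0
  step 2: row=0, L[0]='F', prepend. Next row=LF[0]=2
  step 3: row=2, L[2]='6', prepend. Next row=LF[2]=1
  step 4: row=1, L[1]='i', prepend. Next row=LF[1]=7
  step 5: row=7, L[7]='t', prepend. Next row=LF[7]=10
  step 6: row=10, L[10]='t', prepend. Next row=LF[10]=11
  step 7: row=11, L[11]='e', prepend. Next row=LF[11]=4
  step 8: row=4, L[4]='h', prepend. Next row=LF[4]=6
  step 9: row=6, L[6]='g', prepend. Next row=LF[6]=5
  step 10: row=5, L[5]='a', prepend. Next row=LF[5]=3
  step 11: row=3, L[3]='p', prepend. Next row=LF[3]=8
  step 12: row=8, L[8]='s', prepend. Next row=LF[8]=9
Reversed output: spaghetti6F$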